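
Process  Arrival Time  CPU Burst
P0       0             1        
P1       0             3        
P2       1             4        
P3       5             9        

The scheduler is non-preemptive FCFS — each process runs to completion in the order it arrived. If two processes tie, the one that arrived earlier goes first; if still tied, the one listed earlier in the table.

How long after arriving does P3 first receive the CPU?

3

Schedule: | P0 0-1 | P1 1-4 | P2 4-8 | P3 8-17 |
Completion: P0=1  P1=4  P2=8  P3=17
Turnaround (C−A): P0=1  P1=4  P2=7  P3=12
Response(P3) = first start − arrival = 8 − 5 = 3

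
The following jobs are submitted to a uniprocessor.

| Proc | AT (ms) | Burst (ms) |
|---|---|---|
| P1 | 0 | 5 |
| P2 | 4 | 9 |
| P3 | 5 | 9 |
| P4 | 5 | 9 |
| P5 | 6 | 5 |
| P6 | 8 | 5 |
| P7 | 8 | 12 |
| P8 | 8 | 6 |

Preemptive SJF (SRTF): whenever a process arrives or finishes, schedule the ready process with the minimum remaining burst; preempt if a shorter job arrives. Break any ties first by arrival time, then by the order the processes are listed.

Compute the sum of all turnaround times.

187

Timeline: | P1 0-5 | P2 5-6 | P5 6-11 | P6 11-16 | P8 16-22 | P2 22-30 | P3 30-39 | P4 39-48 | P7 48-60 |
Completion: P1=5  P2=30  P3=39  P4=48  P5=11  P6=16  P7=60  P8=22
Turnaround (C−A): P1=5  P2=26  P3=34  P4=43  P5=5  P6=8  P7=52  P8=14
Turnaround = completion − arrival: P1=5, P2=26, P3=34, P4=43, P5=5, P6=8, P7=52, P8=14
Total turnaround = 5 + 26 + 34 + 43 + 5 + 8 + 52 + 14 = 187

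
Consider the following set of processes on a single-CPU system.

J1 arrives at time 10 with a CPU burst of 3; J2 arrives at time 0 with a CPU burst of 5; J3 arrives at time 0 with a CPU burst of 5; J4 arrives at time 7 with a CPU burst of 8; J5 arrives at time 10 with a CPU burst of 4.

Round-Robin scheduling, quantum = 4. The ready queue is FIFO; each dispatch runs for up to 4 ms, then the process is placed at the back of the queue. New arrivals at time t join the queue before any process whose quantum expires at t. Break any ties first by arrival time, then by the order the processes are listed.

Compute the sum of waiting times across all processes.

34

Gantt: | J2 0-4 | J3 4-8 | J2 8-9 | J4 9-13 | J3 13-14 | J1 14-17 | J5 17-21 | J4 21-25 |
Completion: J1=17  J2=9  J3=14  J4=25  J5=21
Waiting = turnaround − burst: J1=4, J2=4, J3=9, J4=10, J5=7
Total waiting = 4 + 4 + 9 + 10 + 7 = 34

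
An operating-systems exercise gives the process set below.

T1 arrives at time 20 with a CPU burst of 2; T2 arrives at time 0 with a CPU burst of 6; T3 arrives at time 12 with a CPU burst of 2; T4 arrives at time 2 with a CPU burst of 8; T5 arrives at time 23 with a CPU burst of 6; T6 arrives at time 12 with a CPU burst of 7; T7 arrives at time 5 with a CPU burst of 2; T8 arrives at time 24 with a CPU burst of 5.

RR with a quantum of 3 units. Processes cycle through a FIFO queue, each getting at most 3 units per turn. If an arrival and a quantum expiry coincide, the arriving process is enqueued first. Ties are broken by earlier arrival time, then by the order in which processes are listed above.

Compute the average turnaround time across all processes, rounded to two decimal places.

Timeline: | T2 0-3 | T4 3-6 | T2 6-9 | T7 9-11 | T4 11-14 | T3 14-16 | T6 16-19 | T4 19-21 | T6 21-24 | T1 24-26 | T5 26-29 | T8 29-32 | T6 32-33 | T5 33-36 | T8 36-38 |
Completion: T1=26  T2=9  T3=16  T4=21  T5=36  T6=33  T7=11  T8=38
Turnaround times: T1=6, T2=9, T3=4, T4=19, T5=13, T6=21, T7=6, T8=14
Average turnaround = (6+9+4+19+13+21+6+14) / 8 = 92/8 = 11.50

11.50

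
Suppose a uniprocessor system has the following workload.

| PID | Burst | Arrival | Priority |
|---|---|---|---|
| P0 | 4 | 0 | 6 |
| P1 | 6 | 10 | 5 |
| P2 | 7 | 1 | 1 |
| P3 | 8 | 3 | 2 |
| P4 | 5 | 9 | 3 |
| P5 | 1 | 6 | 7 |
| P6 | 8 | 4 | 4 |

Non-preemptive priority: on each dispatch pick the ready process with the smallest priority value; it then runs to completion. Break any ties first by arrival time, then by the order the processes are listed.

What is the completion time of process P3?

19

Timeline: | P0 0-4 | P2 4-11 | P3 11-19 | P4 19-24 | P6 24-32 | P1 32-38 | P5 38-39 |
Completion: P0=4  P1=38  P2=11  P3=19  P4=24  P5=39  P6=32
Turnaround (C−A): P0=4  P1=28  P2=10  P3=16  P4=15  P5=33  P6=28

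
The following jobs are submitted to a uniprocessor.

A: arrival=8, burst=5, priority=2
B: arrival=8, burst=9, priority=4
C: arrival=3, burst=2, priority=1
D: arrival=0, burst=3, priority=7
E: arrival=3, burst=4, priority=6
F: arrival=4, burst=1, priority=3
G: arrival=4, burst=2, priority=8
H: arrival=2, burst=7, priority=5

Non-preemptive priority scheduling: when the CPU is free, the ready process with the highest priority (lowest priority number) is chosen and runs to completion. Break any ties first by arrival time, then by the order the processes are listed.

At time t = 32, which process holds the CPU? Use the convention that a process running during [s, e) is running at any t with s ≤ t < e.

Timeline: | D 0-3 | C 3-5 | F 5-6 | H 6-13 | A 13-18 | B 18-27 | E 27-31 | G 31-33 |
Completion: A=18  B=27  C=5  D=3  E=31  F=6  G=33  H=13

G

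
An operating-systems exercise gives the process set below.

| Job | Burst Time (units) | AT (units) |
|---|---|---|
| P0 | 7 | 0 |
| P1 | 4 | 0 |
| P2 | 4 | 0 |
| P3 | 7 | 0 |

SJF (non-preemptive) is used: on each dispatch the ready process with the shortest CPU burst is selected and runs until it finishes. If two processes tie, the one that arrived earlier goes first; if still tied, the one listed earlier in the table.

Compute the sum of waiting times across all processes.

27

Schedule: | P1 0-4 | P2 4-8 | P0 8-15 | P3 15-22 |
Completion: P0=15  P1=4  P2=8  P3=22
Turnaround (C−A): P0=15  P1=4  P2=8  P3=22
Waiting = turnaround − burst: P0=8, P1=0, P2=4, P3=15
Total waiting = 8 + 0 + 4 + 15 = 27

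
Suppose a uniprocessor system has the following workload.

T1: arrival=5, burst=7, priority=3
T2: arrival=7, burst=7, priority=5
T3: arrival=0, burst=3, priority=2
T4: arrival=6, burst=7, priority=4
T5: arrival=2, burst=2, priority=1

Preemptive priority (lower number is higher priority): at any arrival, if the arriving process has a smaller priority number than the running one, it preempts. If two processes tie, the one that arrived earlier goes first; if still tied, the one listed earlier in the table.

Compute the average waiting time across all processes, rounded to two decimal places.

Timeline: | T3 0-2 | T5 2-4 | T3 4-5 | T1 5-12 | T4 12-19 | T2 19-26 |
Completion: T1=12  T2=26  T3=5  T4=19  T5=4
Turnaround (C−A): T1=7  T2=19  T3=5  T4=13  T5=2
Waiting times: T1=0, T2=12, T3=2, T4=6, T5=0
Average waiting = (0+12+2+6+0) / 5 = 20/5 = 4.00

4.00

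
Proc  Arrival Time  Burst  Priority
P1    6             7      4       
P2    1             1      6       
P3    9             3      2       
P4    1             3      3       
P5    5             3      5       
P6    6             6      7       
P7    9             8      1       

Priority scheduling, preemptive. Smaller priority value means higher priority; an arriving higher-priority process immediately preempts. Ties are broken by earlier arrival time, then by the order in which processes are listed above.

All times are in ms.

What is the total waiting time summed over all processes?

60

Timeline: | idle 0-1 | P4 1-4 | P2 4-5 | P5 5-6 | P1 6-9 | P7 9-17 | P3 17-20 | P1 20-24 | P5 24-26 | P6 26-32 |
Completion: P1=24  P2=5  P3=20  P4=4  P5=26  P6=32  P7=17
Turnaround (C−A): P1=18  P2=4  P3=11  P4=3  P5=21  P6=26  P7=8
Waiting = turnaround − burst: P1=11, P2=3, P3=8, P4=0, P5=18, P6=20, P7=0
Total waiting = 11 + 3 + 8 + 0 + 18 + 20 + 0 = 60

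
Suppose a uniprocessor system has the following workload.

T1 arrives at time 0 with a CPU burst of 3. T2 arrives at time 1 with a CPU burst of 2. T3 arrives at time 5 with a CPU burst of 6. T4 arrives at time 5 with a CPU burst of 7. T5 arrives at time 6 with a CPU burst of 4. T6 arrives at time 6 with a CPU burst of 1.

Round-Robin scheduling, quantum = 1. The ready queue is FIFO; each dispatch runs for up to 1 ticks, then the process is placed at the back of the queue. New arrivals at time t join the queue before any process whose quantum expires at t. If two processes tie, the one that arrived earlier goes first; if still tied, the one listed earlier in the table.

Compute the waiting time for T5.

Gantt: | T1 0-1 | T2 1-2 | T1 2-3 | T2 3-4 | T1 4-5 | T3 5-6 | T4 6-7 | T5 7-8 | T6 8-9 | T3 9-10 | T4 10-11 | T5 11-12 | T3 12-13 | T4 13-14 | T5 14-15 | T3 15-16 | T4 16-17 | T5 17-18 | T3 18-19 | T4 19-20 | T3 20-21 | T4 21-23 |
Completion: T1=5  T2=4  T3=21  T4=23  T5=18  T6=9
Turnaround (C−A): T1=5  T2=3  T3=16  T4=18  T5=12  T6=3
Waiting(T5) = turnaround − burst = 12 − 4 = 8

8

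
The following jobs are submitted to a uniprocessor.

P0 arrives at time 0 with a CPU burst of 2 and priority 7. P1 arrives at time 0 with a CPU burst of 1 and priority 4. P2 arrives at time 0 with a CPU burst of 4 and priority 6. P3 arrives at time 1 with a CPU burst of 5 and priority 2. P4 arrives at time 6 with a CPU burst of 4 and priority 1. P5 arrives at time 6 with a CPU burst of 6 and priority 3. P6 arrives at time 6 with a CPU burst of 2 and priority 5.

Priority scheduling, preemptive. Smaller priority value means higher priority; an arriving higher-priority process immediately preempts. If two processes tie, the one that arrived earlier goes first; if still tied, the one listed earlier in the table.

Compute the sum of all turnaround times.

78

Timeline: | P1 0-1 | P3 1-6 | P4 6-10 | P5 10-16 | P6 16-18 | P2 18-22 | P0 22-24 |
Completion: P0=24  P1=1  P2=22  P3=6  P4=10  P5=16  P6=18
Turnaround (C−A): P0=24  P1=1  P2=22  P3=5  P4=4  P5=10  P6=12
Turnaround = completion − arrival: P0=24, P1=1, P2=22, P3=5, P4=4, P5=10, P6=12
Total turnaround = 24 + 1 + 22 + 5 + 4 + 10 + 12 = 78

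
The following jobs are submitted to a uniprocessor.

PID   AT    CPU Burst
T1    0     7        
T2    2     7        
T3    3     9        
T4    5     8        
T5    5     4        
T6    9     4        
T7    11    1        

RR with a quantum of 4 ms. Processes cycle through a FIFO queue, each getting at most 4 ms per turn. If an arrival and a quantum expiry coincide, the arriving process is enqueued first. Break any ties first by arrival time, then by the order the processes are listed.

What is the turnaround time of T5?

Timeline: | T1 0-4 | T2 4-8 | T3 8-12 | T1 12-15 | T4 15-19 | T5 19-23 | T2 23-26 | T6 26-30 | T7 30-31 | T3 31-35 | T4 35-39 | T3 39-40 |
Completion: T1=15  T2=26  T3=40  T4=39  T5=23  T6=30  T7=31
Turnaround(T5) = completion − arrival = 23 − 5 = 18

18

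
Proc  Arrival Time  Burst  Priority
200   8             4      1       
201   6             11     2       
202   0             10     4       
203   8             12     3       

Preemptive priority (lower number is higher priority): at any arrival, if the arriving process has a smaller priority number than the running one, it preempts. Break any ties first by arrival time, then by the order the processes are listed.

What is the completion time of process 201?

21

Timeline: | 202 0-6 | 201 6-8 | 200 8-12 | 201 12-21 | 203 21-33 | 202 33-37 |
Completion: 200=12  201=21  202=37  203=33
Turnaround (C−A): 200=4  201=15  202=37  203=25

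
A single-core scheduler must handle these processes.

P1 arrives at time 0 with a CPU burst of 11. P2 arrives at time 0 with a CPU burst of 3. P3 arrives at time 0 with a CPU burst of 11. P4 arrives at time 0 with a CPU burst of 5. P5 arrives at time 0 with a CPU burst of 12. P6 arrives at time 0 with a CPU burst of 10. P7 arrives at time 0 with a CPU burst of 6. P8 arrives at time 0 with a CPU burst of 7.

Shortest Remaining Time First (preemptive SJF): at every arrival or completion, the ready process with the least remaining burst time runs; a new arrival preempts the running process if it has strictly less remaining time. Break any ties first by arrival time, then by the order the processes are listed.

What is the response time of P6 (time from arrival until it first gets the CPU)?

21

Schedule: | P2 0-3 | P4 3-8 | P7 8-14 | P8 14-21 | P6 21-31 | P1 31-42 | P3 42-53 | P5 53-65 |
Completion: P1=42  P2=3  P3=53  P4=8  P5=65  P6=31  P7=14  P8=21
Turnaround (C−A): P1=42  P2=3  P3=53  P4=8  P5=65  P6=31  P7=14  P8=21
Response(P6) = first start − arrival = 21 − 0 = 21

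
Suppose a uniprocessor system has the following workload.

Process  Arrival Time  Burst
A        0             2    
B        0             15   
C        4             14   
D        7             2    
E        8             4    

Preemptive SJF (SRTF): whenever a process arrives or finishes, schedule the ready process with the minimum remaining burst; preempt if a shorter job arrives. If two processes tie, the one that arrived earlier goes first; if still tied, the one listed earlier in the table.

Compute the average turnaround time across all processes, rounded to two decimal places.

13.00

Timeline: | A 0-2 | B 2-7 | D 7-9 | E 9-13 | B 13-23 | C 23-37 |
Completion: A=2  B=23  C=37  D=9  E=13
Turnaround times: A=2, B=23, C=33, D=2, E=5
Average turnaround = (2+23+33+2+5) / 5 = 65/5 = 13.00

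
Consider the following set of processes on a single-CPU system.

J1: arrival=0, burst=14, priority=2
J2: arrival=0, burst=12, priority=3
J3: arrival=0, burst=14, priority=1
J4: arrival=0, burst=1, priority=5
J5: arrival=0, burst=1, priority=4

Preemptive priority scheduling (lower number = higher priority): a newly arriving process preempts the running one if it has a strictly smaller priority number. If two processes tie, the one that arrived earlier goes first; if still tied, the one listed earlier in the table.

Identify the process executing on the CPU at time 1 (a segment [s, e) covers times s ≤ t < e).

J3

Gantt: | J3 0-14 | J1 14-28 | J2 28-40 | J5 40-41 | J4 41-42 |
Completion: J1=28  J2=40  J3=14  J4=42  J5=41
Turnaround (C−A): J1=28  J2=40  J3=14  J4=42  J5=41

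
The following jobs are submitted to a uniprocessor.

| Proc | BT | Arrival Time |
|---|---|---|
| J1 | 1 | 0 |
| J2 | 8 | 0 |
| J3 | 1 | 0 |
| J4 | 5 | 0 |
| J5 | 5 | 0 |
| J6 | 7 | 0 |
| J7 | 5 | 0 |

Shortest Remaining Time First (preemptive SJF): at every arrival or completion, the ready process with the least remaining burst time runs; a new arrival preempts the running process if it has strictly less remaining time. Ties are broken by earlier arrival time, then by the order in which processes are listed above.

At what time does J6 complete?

Schedule: | J1 0-1 | J3 1-2 | J4 2-7 | J5 7-12 | J7 12-17 | J6 17-24 | J2 24-32 |
Completion: J1=1  J2=32  J3=2  J4=7  J5=12  J6=24  J7=17
Turnaround (C−A): J1=1  J2=32  J3=2  J4=7  J5=12  J6=24  J7=17

24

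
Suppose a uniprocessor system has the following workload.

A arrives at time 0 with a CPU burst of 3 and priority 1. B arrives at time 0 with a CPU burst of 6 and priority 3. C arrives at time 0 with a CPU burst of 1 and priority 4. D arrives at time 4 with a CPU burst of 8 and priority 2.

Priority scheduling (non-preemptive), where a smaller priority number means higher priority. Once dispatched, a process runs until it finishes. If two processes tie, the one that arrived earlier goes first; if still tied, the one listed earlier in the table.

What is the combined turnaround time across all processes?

Gantt: | A 0-3 | B 3-9 | D 9-17 | C 17-18 |
Completion: A=3  B=9  C=18  D=17
Turnaround (C−A): A=3  B=9  C=18  D=13
Turnaround = completion − arrival: A=3, B=9, C=18, D=13
Total turnaround = 3 + 9 + 18 + 13 = 43

43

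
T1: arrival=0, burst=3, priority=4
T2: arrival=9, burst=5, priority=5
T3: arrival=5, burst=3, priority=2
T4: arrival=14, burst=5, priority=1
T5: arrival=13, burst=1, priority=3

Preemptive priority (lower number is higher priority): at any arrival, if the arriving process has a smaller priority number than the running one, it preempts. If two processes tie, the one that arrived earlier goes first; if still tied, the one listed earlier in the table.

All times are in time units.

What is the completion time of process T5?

Timeline: | T1 0-3 | idle 3-5 | T3 5-8 | idle 8-9 | T2 9-13 | T5 13-14 | T4 14-19 | T2 19-20 |
Completion: T1=3  T2=20  T3=8  T4=19  T5=14

14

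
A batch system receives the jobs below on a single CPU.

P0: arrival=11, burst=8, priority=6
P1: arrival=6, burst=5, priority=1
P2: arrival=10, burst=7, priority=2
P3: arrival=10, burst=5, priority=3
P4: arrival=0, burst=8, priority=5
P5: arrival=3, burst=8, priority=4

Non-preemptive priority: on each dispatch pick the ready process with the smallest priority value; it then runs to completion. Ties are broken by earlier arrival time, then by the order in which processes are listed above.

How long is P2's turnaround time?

Schedule: | P4 0-8 | P1 8-13 | P2 13-20 | P3 20-25 | P5 25-33 | P0 33-41 |
Completion: P0=41  P1=13  P2=20  P3=25  P4=8  P5=33
Turnaround(P2) = completion − arrival = 20 − 10 = 10

10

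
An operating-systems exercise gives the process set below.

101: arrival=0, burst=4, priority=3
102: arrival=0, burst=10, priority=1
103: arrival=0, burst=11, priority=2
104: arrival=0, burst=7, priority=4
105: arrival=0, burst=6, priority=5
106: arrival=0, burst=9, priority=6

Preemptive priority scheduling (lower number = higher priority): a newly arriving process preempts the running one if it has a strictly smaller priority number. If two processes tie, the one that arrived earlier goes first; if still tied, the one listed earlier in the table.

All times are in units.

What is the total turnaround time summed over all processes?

Schedule: | 102 0-10 | 103 10-21 | 101 21-25 | 104 25-32 | 105 32-38 | 106 38-47 |
Completion: 101=25  102=10  103=21  104=32  105=38  106=47
Turnaround = completion − arrival: 101=25, 102=10, 103=21, 104=32, 105=38, 106=47
Total turnaround = 25 + 10 + 21 + 32 + 38 + 47 = 173

173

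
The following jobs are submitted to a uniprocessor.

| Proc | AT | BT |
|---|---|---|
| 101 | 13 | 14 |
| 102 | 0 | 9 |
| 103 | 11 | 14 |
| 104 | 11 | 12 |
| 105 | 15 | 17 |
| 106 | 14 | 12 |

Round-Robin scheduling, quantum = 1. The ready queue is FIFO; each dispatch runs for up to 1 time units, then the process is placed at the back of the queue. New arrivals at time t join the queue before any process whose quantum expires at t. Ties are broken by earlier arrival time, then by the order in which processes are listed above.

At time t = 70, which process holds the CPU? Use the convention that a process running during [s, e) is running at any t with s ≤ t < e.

Gantt: | 102 0-9 | idle 9-11 | 103 11-12 | 104 12-13 | 103 13-14 | 101 14-15 | 104 15-16 | 106 16-17 | 103 17-18 | 105 18-19 | 101 19-20 | 104 20-21 | 106 21-22 | 103 22-23 | 105 23-24 | 101 24-25 | 104 25-26 | 106 26-27 | 103 27-28 | 105 28-29 | 101 29-30 | 104 30-31 | 106 31-32 | 103 32-33 | 105 33-34 | 101 34-35 | 104 35-36 | 106 36-37 | 103 37-38 | 105 38-39 | 101 39-40 | 104 40-41 | 106 41-42 | 103 42-43 | 105 43-44 | 101 44-45 | 104 45-46 | 106 46-47 | 103 47-48 | 105 48-49 | 101 49-50 | 104 50-51 | 106 51-52 | 103 52-53 | 105 53-54 | 101 54-55 | 104 55-56 | 106 56-57 | 103 57-58 | 105 58-59 | 101 59-60 | 104 60-61 | 106 61-62 | 103 62-63 | 105 63-64 | 101 64-65 | 104 65-66 | 106 66-67 | 103 67-68 | 105 68-69 | 101 69-70 | 106 70-71 | 103 71-72 | 105 72-73 | 101 73-74 | 105 74-75 | 101 75-76 | 105 76-80 |
Completion: 101=76  102=9  103=72  104=66  105=80  106=71

106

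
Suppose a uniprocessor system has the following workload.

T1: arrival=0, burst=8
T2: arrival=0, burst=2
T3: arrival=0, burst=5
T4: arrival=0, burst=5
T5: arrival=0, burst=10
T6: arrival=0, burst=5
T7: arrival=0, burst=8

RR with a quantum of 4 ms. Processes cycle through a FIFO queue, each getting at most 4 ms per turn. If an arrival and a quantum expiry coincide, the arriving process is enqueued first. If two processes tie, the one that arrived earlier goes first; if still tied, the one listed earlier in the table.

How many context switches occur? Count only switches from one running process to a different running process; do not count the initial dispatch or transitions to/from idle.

Timeline: | T1 0-4 | T2 4-6 | T3 6-10 | T4 10-14 | T5 14-18 | T6 18-22 | T7 22-26 | T1 26-30 | T3 30-31 | T4 31-32 | T5 32-36 | T6 36-37 | T7 37-41 | T5 41-43 |
Completion: T1=30  T2=6  T3=31  T4=32  T5=43  T6=37  T7=41
Turnaround (C−A): T1=30  T2=6  T3=31  T4=32  T5=43  T6=37  T7=41

13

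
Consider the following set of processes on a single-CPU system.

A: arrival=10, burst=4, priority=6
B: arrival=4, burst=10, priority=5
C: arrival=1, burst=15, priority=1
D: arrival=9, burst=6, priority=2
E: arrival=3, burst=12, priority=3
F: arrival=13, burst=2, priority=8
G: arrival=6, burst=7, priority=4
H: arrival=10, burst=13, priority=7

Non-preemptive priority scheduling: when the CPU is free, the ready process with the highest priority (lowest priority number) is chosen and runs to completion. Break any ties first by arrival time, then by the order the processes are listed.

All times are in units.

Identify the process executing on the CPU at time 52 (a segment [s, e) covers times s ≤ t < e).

Schedule: | idle 0-1 | C 1-16 | D 16-22 | E 22-34 | G 34-41 | B 41-51 | A 51-55 | H 55-68 | F 68-70 |
Completion: A=55  B=51  C=16  D=22  E=34  F=70  G=41  H=68

A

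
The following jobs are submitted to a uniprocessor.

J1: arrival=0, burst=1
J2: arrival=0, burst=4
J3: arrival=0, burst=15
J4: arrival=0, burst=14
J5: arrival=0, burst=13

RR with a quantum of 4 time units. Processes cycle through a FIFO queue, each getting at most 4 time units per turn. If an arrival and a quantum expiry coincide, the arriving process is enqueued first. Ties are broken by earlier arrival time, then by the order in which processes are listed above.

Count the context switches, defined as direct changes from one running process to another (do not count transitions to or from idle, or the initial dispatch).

13

Gantt: | J1 0-1 | J2 1-5 | J3 5-9 | J4 9-13 | J5 13-17 | J3 17-21 | J4 21-25 | J5 25-29 | J3 29-33 | J4 33-37 | J5 37-41 | J3 41-44 | J4 44-46 | J5 46-47 |
Completion: J1=1  J2=5  J3=44  J4=46  J5=47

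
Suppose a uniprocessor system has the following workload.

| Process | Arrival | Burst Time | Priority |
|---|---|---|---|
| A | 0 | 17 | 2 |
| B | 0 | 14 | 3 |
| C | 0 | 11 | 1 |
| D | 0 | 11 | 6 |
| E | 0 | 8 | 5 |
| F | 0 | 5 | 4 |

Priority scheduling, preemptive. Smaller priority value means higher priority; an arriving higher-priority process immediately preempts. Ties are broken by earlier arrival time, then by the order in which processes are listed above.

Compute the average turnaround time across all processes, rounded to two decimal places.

41.50

Gantt: | C 0-11 | A 11-28 | B 28-42 | F 42-47 | E 47-55 | D 55-66 |
Completion: A=28  B=42  C=11  D=66  E=55  F=47
Turnaround (C−A): A=28  B=42  C=11  D=66  E=55  F=47
Turnaround times: A=28, B=42, C=11, D=66, E=55, F=47
Average turnaround = (28+42+11+66+55+47) / 6 = 249/6 = 41.50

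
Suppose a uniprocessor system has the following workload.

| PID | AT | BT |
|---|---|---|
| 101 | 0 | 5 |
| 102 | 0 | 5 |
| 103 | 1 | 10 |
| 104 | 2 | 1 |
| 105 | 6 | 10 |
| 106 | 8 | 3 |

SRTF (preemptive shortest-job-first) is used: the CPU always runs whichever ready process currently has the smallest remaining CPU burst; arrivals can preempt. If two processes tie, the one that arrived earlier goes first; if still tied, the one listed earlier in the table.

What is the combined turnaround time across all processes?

75

Timeline: | 101 0-2 | 104 2-3 | 101 3-6 | 102 6-11 | 106 11-14 | 103 14-24 | 105 24-34 |
Completion: 101=6  102=11  103=24  104=3  105=34  106=14
Turnaround (C−A): 101=6  102=11  103=23  104=1  105=28  106=6
Turnaround = completion − arrival: 101=6, 102=11, 103=23, 104=1, 105=28, 106=6
Total turnaround = 6 + 11 + 23 + 1 + 28 + 6 = 75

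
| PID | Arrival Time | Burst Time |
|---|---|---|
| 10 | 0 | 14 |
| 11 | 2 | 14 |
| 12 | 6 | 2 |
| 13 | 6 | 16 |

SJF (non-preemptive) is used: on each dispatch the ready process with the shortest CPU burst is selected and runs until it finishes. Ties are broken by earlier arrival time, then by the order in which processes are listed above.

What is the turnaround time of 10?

14

Schedule: | 10 0-14 | 12 14-16 | 11 16-30 | 13 30-46 |
Completion: 10=14  11=30  12=16  13=46
Turnaround (C−A): 10=14  11=28  12=10  13=40
Turnaround(10) = completion − arrival = 14 − 0 = 14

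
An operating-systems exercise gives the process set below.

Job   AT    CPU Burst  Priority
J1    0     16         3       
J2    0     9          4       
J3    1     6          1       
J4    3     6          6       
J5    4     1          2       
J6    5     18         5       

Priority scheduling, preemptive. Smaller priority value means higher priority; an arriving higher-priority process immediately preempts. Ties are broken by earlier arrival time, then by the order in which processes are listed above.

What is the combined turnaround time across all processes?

163

Gantt: | J1 0-1 | J3 1-7 | J5 7-8 | J1 8-23 | J2 23-32 | J6 32-50 | J4 50-56 |
Completion: J1=23  J2=32  J3=7  J4=56  J5=8  J6=50
Turnaround (C−A): J1=23  J2=32  J3=6  J4=53  J5=4  J6=45
Turnaround = completion − arrival: J1=23, J2=32, J3=6, J4=53, J5=4, J6=45
Total turnaround = 23 + 32 + 6 + 53 + 4 + 45 = 163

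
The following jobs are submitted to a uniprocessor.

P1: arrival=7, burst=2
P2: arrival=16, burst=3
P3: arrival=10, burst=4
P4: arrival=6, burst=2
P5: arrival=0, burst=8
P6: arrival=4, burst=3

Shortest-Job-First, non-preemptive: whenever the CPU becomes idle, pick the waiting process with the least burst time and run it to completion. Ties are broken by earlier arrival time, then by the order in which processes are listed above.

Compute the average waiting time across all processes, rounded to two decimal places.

3.50

Gantt: | P5 0-8 | P4 8-10 | P1 10-12 | P6 12-15 | P3 15-19 | P2 19-22 |
Completion: P1=12  P2=22  P3=19  P4=10  P5=8  P6=15
Turnaround (C−A): P1=5  P2=6  P3=9  P4=4  P5=8  P6=11
Waiting times: P1=3, P2=3, P3=5, P4=2, P5=0, P6=8
Average waiting = (3+3+5+2+0+8) / 6 = 21/6 = 3.50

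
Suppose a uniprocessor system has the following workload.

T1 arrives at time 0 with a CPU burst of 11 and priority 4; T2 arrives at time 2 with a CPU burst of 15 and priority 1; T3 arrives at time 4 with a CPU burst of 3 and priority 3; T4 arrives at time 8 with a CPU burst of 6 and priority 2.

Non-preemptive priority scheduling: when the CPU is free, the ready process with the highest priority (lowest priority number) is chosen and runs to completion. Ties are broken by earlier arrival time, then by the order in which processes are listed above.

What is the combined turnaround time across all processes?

90

Schedule: | T1 0-11 | T2 11-26 | T4 26-32 | T3 32-35 |
Completion: T1=11  T2=26  T3=35  T4=32
Turnaround (C−A): T1=11  T2=24  T3=31  T4=24
Turnaround = completion − arrival: T1=11, T2=24, T3=31, T4=24
Total turnaround = 11 + 24 + 31 + 24 = 90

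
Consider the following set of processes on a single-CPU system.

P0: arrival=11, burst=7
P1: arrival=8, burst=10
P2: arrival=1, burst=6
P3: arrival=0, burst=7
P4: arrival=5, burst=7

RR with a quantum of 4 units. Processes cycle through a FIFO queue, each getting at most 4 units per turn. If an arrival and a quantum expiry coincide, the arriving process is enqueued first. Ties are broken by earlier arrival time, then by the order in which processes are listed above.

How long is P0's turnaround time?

Schedule: | P3 0-4 | P2 4-8 | P3 8-11 | P4 11-15 | P1 15-19 | P2 19-21 | P0 21-25 | P4 25-28 | P1 28-32 | P0 32-35 | P1 35-37 |
Completion: P0=35  P1=37  P2=21  P3=11  P4=28
Turnaround (C−A): P0=24  P1=29  P2=20  P3=11  P4=23
Turnaround(P0) = completion − arrival = 35 − 11 = 24

24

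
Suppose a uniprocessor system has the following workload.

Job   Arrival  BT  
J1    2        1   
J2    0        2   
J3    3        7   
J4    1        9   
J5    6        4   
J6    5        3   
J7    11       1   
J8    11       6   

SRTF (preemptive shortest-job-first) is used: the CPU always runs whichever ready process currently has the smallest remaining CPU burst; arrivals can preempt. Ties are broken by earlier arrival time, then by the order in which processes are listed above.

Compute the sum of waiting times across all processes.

41

Schedule: | J2 0-2 | J1 2-3 | J3 3-5 | J6 5-8 | J5 8-12 | J7 12-13 | J3 13-18 | J8 18-24 | J4 24-33 |
Completion: J1=3  J2=2  J3=18  J4=33  J5=12  J6=8  J7=13  J8=24
Turnaround (C−A): J1=1  J2=2  J3=15  J4=32  J5=6  J6=3  J7=2  J8=13
Waiting = turnaround − burst: J1=0, J2=0, J3=8, J4=23, J5=2, J6=0, J7=1, J8=7
Total waiting = 0 + 0 + 8 + 23 + 2 + 0 + 1 + 7 = 41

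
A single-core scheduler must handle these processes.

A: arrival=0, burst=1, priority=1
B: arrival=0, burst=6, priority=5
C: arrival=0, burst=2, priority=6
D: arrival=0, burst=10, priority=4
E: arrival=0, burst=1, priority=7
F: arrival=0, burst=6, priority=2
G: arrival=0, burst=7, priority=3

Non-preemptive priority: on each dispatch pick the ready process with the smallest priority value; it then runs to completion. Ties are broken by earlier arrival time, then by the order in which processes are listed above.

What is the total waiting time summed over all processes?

108

Schedule: | A 0-1 | F 1-7 | G 7-14 | D 14-24 | B 24-30 | C 30-32 | E 32-33 |
Completion: A=1  B=30  C=32  D=24  E=33  F=7  G=14
Turnaround (C−A): A=1  B=30  C=32  D=24  E=33  F=7  G=14
Waiting = turnaround − burst: A=0, B=24, C=30, D=14, E=32, F=1, G=7
Total waiting = 0 + 24 + 30 + 14 + 32 + 1 + 7 = 108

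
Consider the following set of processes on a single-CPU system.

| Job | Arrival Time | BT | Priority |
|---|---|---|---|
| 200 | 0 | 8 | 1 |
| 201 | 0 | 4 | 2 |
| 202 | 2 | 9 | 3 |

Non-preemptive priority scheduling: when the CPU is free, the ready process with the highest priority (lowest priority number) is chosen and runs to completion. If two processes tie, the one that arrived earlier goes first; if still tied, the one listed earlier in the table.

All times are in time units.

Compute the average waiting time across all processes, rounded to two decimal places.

6.00

Schedule: | 200 0-8 | 201 8-12 | 202 12-21 |
Completion: 200=8  201=12  202=21
Waiting times: 200=0, 201=8, 202=10
Average waiting = (0+8+10) / 3 = 18/3 = 6.00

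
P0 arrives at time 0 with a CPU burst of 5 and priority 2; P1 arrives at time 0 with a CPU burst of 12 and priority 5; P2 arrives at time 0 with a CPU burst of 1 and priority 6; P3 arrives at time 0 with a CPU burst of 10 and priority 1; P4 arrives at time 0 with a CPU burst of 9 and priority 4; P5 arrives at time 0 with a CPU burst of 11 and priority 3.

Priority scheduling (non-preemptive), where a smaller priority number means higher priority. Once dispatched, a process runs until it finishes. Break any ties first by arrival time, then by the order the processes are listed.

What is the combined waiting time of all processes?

Schedule: | P3 0-10 | P0 10-15 | P5 15-26 | P4 26-35 | P1 35-47 | P2 47-48 |
Completion: P0=15  P1=47  P2=48  P3=10  P4=35  P5=26
Turnaround (C−A): P0=15  P1=47  P2=48  P3=10  P4=35  P5=26
Waiting = turnaround − burst: P0=10, P1=35, P2=47, P3=0, P4=26, P5=15
Total waiting = 10 + 35 + 47 + 0 + 26 + 15 = 133

133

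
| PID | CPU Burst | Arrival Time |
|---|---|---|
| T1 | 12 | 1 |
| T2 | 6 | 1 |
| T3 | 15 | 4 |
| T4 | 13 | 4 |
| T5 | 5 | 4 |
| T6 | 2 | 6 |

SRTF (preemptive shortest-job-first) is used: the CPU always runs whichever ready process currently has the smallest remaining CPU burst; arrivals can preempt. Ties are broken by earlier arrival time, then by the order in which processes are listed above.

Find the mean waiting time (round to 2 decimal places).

Timeline: | idle 0-1 | T2 1-7 | T6 7-9 | T5 9-14 | T1 14-26 | T4 26-39 | T3 39-54 |
Completion: T1=26  T2=7  T3=54  T4=39  T5=14  T6=9
Turnaround (C−A): T1=25  T2=6  T3=50  T4=35  T5=10  T6=3
Waiting times: T1=13, T2=0, T3=35, T4=22, T5=5, T6=1
Average waiting = (13+0+35+22+5+1) / 6 = 76/6 = 12.67

12.67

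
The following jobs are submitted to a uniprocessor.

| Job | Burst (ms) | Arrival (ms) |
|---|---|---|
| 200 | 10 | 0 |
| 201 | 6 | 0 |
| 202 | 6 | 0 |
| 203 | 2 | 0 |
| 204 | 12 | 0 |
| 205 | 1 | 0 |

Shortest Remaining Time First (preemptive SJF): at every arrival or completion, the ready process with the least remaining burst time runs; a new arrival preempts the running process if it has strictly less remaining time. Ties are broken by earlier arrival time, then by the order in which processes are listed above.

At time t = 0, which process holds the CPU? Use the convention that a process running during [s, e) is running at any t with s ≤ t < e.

Gantt: | 205 0-1 | 203 1-3 | 201 3-9 | 202 9-15 | 200 15-25 | 204 25-37 |
Completion: 200=25  201=9  202=15  203=3  204=37  205=1
Turnaround (C−A): 200=25  201=9  202=15  203=3  204=37  205=1

205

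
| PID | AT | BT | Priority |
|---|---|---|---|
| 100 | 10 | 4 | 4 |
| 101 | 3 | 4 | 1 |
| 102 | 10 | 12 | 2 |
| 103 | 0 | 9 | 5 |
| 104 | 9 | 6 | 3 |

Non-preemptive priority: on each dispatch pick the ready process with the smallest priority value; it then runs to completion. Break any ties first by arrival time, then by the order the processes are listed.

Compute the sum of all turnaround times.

81

Gantt: | 103 0-9 | 101 9-13 | 102 13-25 | 104 25-31 | 100 31-35 |
Completion: 100=35  101=13  102=25  103=9  104=31
Turnaround = completion − arrival: 100=25, 101=10, 102=15, 103=9, 104=22
Total turnaround = 25 + 10 + 15 + 9 + 22 = 81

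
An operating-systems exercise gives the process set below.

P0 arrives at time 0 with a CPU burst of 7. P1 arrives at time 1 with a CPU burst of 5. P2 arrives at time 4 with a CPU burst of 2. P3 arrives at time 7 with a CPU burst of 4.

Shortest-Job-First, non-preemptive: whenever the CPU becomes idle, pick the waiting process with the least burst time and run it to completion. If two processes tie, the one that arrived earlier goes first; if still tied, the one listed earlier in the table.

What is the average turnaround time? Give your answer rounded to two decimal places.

8.75

Schedule: | P0 0-7 | P2 7-9 | P3 9-13 | P1 13-18 |
Completion: P0=7  P1=18  P2=9  P3=13
Turnaround times: P0=7, P1=17, P2=5, P3=6
Average turnaround = (7+17+5+6) / 4 = 35/4 = 8.75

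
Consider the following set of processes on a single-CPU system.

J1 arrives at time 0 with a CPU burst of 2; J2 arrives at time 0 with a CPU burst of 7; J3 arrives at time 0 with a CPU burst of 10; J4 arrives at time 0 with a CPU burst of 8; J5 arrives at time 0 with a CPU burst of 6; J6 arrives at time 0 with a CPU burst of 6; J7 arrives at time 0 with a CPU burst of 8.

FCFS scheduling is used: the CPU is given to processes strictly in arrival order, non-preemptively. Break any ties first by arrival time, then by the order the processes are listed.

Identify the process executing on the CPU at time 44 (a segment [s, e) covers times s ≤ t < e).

J7

Timeline: | J1 0-2 | J2 2-9 | J3 9-19 | J4 19-27 | J5 27-33 | J6 33-39 | J7 39-47 |
Completion: J1=2  J2=9  J3=19  J4=27  J5=33  J6=39  J7=47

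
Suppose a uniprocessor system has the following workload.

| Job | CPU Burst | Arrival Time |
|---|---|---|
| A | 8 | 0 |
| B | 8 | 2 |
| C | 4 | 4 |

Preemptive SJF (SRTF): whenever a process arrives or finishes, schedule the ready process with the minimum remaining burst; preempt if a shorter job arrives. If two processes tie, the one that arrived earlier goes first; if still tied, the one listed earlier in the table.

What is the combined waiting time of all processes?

14

Timeline: | A 0-8 | C 8-12 | B 12-20 |
Completion: A=8  B=20  C=12
Turnaround (C−A): A=8  B=18  C=8
Waiting = turnaround − burst: A=0, B=10, C=4
Total waiting = 0 + 10 + 4 = 14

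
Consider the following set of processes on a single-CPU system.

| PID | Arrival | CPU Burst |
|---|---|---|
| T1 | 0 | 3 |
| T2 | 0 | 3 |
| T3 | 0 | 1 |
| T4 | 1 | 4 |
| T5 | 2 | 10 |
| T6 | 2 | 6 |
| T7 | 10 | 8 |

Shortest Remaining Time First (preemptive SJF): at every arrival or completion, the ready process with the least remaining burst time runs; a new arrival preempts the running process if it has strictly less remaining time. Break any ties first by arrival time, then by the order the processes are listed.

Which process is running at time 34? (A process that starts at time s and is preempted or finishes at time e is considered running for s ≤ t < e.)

T5

Timeline: | T3 0-1 | T1 1-4 | T2 4-7 | T4 7-11 | T6 11-17 | T7 17-25 | T5 25-35 |
Completion: T1=4  T2=7  T3=1  T4=11  T5=35  T6=17  T7=25
Turnaround (C−A): T1=4  T2=7  T3=1  T4=10  T5=33  T6=15  T7=15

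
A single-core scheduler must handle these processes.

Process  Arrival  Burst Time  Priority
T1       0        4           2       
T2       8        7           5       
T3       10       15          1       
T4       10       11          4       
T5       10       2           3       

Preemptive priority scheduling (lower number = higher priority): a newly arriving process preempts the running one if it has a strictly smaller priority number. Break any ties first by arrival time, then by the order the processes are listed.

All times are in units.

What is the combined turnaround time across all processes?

99

Gantt: | T1 0-4 | idle 4-8 | T2 8-10 | T3 10-25 | T5 25-27 | T4 27-38 | T2 38-43 |
Completion: T1=4  T2=43  T3=25  T4=38  T5=27
Turnaround (C−A): T1=4  T2=35  T3=15  T4=28  T5=17
Turnaround = completion − arrival: T1=4, T2=35, T3=15, T4=28, T5=17
Total turnaround = 4 + 35 + 15 + 28 + 17 = 99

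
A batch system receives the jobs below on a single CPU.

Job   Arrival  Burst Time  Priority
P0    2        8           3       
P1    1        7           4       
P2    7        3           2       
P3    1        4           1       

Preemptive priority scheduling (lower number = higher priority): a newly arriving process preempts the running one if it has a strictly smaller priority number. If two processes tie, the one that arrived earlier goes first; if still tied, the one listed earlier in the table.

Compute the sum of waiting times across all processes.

Schedule: | idle 0-1 | P3 1-5 | P0 5-7 | P2 7-10 | P0 10-16 | P1 16-23 |
Completion: P0=16  P1=23  P2=10  P3=5
Waiting = turnaround − burst: P0=6, P1=15, P2=0, P3=0
Total waiting = 6 + 15 + 0 + 0 = 21

21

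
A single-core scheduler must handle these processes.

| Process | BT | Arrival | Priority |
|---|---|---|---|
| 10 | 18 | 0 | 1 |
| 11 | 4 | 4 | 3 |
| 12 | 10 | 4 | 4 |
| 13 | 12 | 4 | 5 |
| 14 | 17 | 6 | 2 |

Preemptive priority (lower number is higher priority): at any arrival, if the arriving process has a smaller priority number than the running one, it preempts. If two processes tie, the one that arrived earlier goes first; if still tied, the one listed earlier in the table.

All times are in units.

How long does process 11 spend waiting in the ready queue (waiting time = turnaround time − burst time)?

Schedule: | 10 0-18 | 14 18-35 | 11 35-39 | 12 39-49 | 13 49-61 |
Completion: 10=18  11=39  12=49  13=61  14=35
Turnaround (C−A): 10=18  11=35  12=45  13=57  14=29
Waiting(11) = turnaround − burst = 35 − 4 = 31

31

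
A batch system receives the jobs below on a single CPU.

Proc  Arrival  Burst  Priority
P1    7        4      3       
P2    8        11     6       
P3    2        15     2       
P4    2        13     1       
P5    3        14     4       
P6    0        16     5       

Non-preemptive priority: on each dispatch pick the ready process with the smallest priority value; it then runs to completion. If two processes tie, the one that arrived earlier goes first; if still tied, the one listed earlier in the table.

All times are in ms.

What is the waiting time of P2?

54

Gantt: | P6 0-16 | P4 16-29 | P3 29-44 | P1 44-48 | P5 48-62 | P2 62-73 |
Completion: P1=48  P2=73  P3=44  P4=29  P5=62  P6=16
Turnaround (C−A): P1=41  P2=65  P3=42  P4=27  P5=59  P6=16
Waiting(P2) = turnaround − burst = 65 − 11 = 54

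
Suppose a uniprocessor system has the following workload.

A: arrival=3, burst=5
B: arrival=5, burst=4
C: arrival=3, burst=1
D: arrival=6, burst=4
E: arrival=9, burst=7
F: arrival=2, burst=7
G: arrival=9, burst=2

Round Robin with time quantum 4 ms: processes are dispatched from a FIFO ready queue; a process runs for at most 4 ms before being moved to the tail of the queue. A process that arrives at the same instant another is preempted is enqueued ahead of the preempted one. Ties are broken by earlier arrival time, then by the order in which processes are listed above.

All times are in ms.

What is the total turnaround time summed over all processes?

119

Gantt: | idle 0-2 | F 2-6 | A 6-10 | C 10-11 | B 11-15 | D 15-19 | F 19-22 | E 22-26 | G 26-28 | A 28-29 | E 29-32 |
Completion: A=29  B=15  C=11  D=19  E=32  F=22  G=28
Turnaround = completion − arrival: A=26, B=10, C=8, D=13, E=23, F=20, G=19
Total turnaround = 26 + 10 + 8 + 13 + 23 + 20 + 19 = 119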